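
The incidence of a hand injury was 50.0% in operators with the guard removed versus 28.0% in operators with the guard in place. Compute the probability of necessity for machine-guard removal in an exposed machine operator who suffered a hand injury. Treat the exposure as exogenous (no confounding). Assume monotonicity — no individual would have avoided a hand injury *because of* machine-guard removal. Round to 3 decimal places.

p₁ = 0.5, p₀ = 0.28.
Under exogeneity and monotonicity, PN = (p₁ − p₀) / p₁.
PN = (0.5 − 0.28) / 0.5 = 0.22 / 0.5 ≈ 0.4400

PN ≈ 0.440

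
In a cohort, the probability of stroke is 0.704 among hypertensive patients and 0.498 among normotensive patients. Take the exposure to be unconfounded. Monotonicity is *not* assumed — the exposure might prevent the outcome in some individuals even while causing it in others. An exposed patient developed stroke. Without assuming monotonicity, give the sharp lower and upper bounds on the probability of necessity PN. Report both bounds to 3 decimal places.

Let p₁ = 0.704, p₀ = 0.498.
Under exogeneity alone the bounds on PN are max{0,(p₁−p₀)/p₁} ≤ PN ≤ min{1,(1−p₀)/p₁}.
  lower = (p₁ − p₀)/p₁ = 0.206 / 0.704 ≈ 0.2926
  upper = min{1, (1 − p₀)/p₁} = 0.502 / 0.704 ≈ 0.7131

0.293 ≤ PN ≤ 0.713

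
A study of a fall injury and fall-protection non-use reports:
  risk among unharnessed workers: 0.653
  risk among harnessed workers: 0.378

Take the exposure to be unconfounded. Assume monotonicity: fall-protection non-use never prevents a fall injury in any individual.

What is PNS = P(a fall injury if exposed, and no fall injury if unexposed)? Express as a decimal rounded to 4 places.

PNS ≈ 0.2750

Let p₁ = 0.653, p₀ = 0.378.
Under exogeneity and monotonicity, PNS = p₁ − p₀.
PNS = 0.653 − 0.378 = 0.275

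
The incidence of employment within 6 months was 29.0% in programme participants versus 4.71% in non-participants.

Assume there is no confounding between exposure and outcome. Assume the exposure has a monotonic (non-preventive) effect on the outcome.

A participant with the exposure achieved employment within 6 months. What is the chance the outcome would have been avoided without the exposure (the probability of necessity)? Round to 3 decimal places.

PN ≈ 0.838

p₁ = 0.29, p₀ = 0.0471.
Under exogeneity and monotonicity, PN = (p₁ − p₀) / p₁.
PN = (0.29 − 0.0471) / 0.29 = 0.2429 / 0.29 ≈ 0.8376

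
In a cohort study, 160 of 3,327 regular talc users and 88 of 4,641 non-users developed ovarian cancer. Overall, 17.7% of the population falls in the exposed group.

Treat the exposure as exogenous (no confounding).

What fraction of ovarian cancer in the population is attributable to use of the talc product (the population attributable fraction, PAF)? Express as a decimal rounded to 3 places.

PAF ≈ 0.214

p₁ = P(outcome | exposed) = 160/3327 = 0.048091
p₀ = P(outcome | unexposed) = 88/4641 = 0.018961
Overall risk P(Y=1) = π·p₁ + (1−π)·p₀ = 0.177×0.048091 + 0.823×0.018961 = 0.024117.
Under exogeneity, PAF = [P(Y=1) − p₀] / P(Y=1).
PAF = (0.024117 − 0.018961) / 0.024117 ≈ 0.2138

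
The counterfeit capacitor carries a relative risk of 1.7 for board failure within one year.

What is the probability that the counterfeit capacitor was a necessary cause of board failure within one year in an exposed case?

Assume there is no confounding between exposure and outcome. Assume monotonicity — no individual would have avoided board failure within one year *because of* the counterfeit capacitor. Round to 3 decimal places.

Under exogeneity and monotonicity, PN = (RR − 1) / RR = 1 − 1/RR.
PN = (1.7 − 1) / 1.7 = 0.7 / 1.7 ≈ 0.4118

PN ≈ 0.412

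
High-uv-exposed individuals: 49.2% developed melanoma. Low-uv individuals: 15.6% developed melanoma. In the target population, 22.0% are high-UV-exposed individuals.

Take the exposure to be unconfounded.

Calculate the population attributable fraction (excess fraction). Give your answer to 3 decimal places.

p₁ = 0.492, p₀ = 0.156.
Overall risk P(Y=1) = π·p₁ + (1−π)·p₀ = 0.22×0.492 + 0.78×0.156 = 0.22992.
Under exogeneity, PAF = [P(Y=1) − p₀] / P(Y=1).
PAF = (0.22992 − 0.156) / 0.22992 ≈ 0.3215

PAF ≈ 0.322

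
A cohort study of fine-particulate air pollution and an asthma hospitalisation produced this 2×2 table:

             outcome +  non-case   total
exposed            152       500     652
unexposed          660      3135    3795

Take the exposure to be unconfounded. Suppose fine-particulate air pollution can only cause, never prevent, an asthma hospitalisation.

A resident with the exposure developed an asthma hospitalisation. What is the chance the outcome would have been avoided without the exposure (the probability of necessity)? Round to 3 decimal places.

PN ≈ 0.254

p₁ = P(outcome | exposed) = 152/652 = 0.23313
p₀ = P(outcome | unexposed) = 660/3795 = 0.17391
Under exogeneity and monotonicity, PN = (p₁ − p₀)/p₁.
PN = (0.23313 − 0.17391) / 0.23313 ≈ 0.2540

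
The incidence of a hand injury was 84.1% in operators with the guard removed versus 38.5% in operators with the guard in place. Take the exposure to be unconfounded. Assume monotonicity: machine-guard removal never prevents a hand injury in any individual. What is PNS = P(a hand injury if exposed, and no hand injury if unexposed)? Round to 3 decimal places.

PNS ≈ 0.456

p₁ = 0.841, p₀ = 0.385.
Under exogeneity and monotonicity, PNS = p₁ − p₀.
PNS = 0.841 − 0.385 = 0.456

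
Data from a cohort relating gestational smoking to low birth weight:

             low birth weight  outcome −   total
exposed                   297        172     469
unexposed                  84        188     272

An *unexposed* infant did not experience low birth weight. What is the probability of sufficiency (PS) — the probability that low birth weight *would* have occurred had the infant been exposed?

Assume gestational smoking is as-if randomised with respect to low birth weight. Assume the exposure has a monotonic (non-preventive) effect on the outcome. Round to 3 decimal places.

PS ≈ 0.469

p₁ = P(outcome | exposed) = 297/469 = 0.63326
p₀ = P(outcome | unexposed) = 84/272 = 0.30882
Under exogeneity and monotonicity, PS = (p₁ − p₀)/(1 − p₀).
PS = (0.63326 − 0.30882) / 0.69118 ≈ 0.4694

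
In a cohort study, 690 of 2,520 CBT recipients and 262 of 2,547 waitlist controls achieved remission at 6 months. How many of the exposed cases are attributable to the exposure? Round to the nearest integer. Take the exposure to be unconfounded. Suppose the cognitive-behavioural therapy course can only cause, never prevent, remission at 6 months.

p₁ = P(outcome | exposed) = 690/2520 = 0.27381
p₀ = P(outcome | unexposed) = 262/2547 = 0.10287
PN = (p₁ − p₀)/p₁ = (0.27381 − 0.10287) / 0.27381 ≈ 0.62432.
Attributable cases ≈ PN × (exposed cases) = 0.62432 × 690 ≈ 430.78.

about 431 cases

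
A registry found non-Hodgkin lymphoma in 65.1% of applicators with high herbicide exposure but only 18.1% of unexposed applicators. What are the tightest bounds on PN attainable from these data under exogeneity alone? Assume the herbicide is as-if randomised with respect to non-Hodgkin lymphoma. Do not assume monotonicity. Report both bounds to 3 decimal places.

p₁ = 0.651, p₀ = 0.181.
Under exogeneity alone the bounds on PN are max{0,(p₁−p₀)/p₁} ≤ PN ≤ min{1,(1−p₀)/p₁}.
  lower = (p₁ − p₀)/p₁ = 0.47 / 0.651 ≈ 0.7220
  upper = min{1, (1 − p₀)/p₁} = 0.819 / 0.651 ≈ 1.2581 → capped at 1

0.722 ≤ PN ≤ 1.000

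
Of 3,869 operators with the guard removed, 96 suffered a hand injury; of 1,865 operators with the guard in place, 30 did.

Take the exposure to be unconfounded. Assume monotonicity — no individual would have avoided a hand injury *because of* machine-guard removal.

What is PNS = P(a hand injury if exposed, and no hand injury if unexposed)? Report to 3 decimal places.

PNS ≈ 0.009

p₁ = P(outcome | exposed) = 96/3869 = 0.024813
p₀ = P(outcome | unexposed) = 30/1865 = 0.016086
Under exogeneity and monotonicity, PNS = p₁ − p₀.
PNS = 0.024813 − 0.016086 = 0.0087268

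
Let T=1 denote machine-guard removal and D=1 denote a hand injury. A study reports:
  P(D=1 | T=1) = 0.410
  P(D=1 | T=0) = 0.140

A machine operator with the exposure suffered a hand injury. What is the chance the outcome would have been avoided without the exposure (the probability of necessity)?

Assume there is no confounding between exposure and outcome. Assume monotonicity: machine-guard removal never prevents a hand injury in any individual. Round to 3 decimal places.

Let p₁ = 0.41, p₀ = 0.14.
Under exogeneity and monotonicity, PN = (p₁ − p₀) / p₁.
PN = (0.41 − 0.14) / 0.41 = 0.27 / 0.41 ≈ 0.6585

PN ≈ 0.659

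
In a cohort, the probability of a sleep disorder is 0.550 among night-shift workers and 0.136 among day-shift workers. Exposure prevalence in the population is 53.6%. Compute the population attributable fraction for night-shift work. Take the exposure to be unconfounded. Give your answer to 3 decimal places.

PAF ≈ 0.620

Let p₁ = 0.55, p₀ = 0.136.
Overall risk P(Y=1) = π·p₁ + (1−π)·p₀ = 0.536×0.55 + 0.464×0.136 = 0.3579.
Under exogeneity, PAF = [P(Y=1) − p₀] / P(Y=1).
PAF = (0.3579 − 0.136) / 0.3579 ≈ 0.6200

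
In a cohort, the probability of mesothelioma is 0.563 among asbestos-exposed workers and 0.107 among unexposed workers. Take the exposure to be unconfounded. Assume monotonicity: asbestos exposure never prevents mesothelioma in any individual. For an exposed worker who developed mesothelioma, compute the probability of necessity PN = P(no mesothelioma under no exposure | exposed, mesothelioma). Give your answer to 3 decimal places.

Let p₁ = 0.563, p₀ = 0.107.
Under exogeneity and monotonicity, PN = (p₁ − p₀) / p₁.
PN = (0.563 − 0.107) / 0.563 = 0.456 / 0.563 ≈ 0.8099

PN ≈ 0.810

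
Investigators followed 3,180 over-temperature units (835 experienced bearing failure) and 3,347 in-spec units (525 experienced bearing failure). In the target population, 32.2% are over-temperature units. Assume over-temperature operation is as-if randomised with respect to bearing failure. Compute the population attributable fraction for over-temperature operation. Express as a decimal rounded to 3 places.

p₁ = P(outcome | exposed) = 835/3180 = 0.26258
p₀ = P(outcome | unexposed) = 525/3347 = 0.15686
Overall risk P(Y=1) = π·p₁ + (1−π)·p₀ = 0.322×0.26258 + 0.678×0.15686 = 0.1909.
Under exogeneity, PAF = [P(Y=1) − p₀] / P(Y=1).
PAF = (0.1909 − 0.15686) / 0.1909 ≈ 0.1783

PAF ≈ 0.178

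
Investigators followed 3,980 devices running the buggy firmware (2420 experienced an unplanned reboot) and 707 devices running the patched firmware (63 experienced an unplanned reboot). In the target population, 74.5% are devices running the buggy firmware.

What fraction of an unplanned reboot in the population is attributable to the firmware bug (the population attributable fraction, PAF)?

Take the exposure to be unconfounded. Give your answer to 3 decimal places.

p₁ = P(outcome | exposed) = 2420/3980 = 0.60804
p₀ = P(outcome | unexposed) = 63/707 = 0.089109
Overall risk P(Y=1) = π·p₁ + (1−π)·p₀ = 0.745×0.60804 + 0.255×0.089109 = 0.47571.
Under exogeneity, PAF = [P(Y=1) − p₀] / P(Y=1).
PAF = (0.47571 − 0.089109) / 0.47571 ≈ 0.8127

PAF ≈ 0.813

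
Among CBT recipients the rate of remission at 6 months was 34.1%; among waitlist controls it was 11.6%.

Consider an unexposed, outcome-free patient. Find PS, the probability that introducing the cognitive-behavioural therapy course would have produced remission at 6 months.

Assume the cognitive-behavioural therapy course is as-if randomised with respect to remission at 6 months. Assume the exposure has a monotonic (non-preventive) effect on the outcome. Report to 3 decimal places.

PS ≈ 0.255

p₁ = 0.341, p₀ = 0.116.
Under exogeneity and monotonicity, PS = (p₁ − p₀) / (1 − p₀).
PS = (0.341 − 0.116) / (1 − 0.116) = 0.225 / 0.884 ≈ 0.2545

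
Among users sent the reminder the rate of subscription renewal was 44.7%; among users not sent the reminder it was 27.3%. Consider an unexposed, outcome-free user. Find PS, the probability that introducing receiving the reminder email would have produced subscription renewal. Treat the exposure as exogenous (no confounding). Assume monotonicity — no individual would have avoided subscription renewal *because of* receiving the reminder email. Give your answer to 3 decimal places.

PS ≈ 0.239

p₁ = 0.447, p₀ = 0.273.
Under exogeneity and monotonicity, PS = (p₁ − p₀) / (1 − p₀).
PS = (0.447 − 0.273) / (1 − 0.273) = 0.174 / 0.727 ≈ 0.2393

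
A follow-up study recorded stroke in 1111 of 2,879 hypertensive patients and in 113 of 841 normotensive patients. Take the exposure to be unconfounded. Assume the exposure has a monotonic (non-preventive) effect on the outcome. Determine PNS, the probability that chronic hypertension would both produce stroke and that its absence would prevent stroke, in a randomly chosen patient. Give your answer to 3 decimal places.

p₁ = P(outcome | exposed) = 1111/2879 = 0.3859
p₀ = P(outcome | unexposed) = 113/841 = 0.13436
Under exogeneity and monotonicity, PNS = p₁ − p₀.
PNS = 0.3859 − 0.13436 = 0.25153

PNS ≈ 0.252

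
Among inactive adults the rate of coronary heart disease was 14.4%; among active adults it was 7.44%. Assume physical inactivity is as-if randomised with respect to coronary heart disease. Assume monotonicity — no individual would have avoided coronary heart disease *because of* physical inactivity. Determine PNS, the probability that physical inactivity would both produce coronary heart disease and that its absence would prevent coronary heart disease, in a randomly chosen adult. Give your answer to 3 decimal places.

PNS ≈ 0.070

p₁ = 0.144, p₀ = 0.0744.
Under exogeneity and monotonicity, PNS = p₁ − p₀.
PNS = 0.144 − 0.0744 = 0.0696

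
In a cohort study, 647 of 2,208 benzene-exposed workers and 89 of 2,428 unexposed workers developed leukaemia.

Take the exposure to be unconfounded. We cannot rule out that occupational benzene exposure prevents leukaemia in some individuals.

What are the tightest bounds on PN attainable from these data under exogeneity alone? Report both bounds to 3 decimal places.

0.875 ≤ PN ≤ 1.000

p₁ = P(outcome | exposed) = 647/2208 = 0.29303
p₀ = P(outcome | unexposed) = 89/2428 = 0.036656
Under exogeneity alone the bounds on PN are max{0,(p₁−p₀)/p₁} ≤ PN ≤ min{1,(1−p₀)/p₁}.
  lower = (p₁ − p₀)/p₁ = 0.25637 / 0.29303 ≈ 0.8749
  upper = min{1, (1 − p₀)/p₁} = 0.96334 / 0.29303 ≈ 3.2876 → capped at 1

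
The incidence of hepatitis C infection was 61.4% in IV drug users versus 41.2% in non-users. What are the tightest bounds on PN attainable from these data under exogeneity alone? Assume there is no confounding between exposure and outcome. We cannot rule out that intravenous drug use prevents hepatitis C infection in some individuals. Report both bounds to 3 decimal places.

p₁ = 0.614, p₀ = 0.412.
Under exogeneity alone the bounds on PN are max{0,(p₁−p₀)/p₁} ≤ PN ≤ min{1,(1−p₀)/p₁}.
  lower = (p₁ − p₀)/p₁ = 0.202 / 0.614 ≈ 0.3290
  upper = min{1, (1 − p₀)/p₁} = 0.588 / 0.614 ≈ 0.9577

0.329 ≤ PN ≤ 0.958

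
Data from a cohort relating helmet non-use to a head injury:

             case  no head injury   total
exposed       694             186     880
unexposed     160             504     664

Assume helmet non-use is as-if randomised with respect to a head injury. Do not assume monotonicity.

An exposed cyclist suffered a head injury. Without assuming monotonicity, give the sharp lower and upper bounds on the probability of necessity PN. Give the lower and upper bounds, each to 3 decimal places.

p₁ = P(outcome | exposed) = 694/880 = 0.78864
p₀ = P(outcome | unexposed) = 160/664 = 0.24096
Under exogeneity alone the bounds on PN are max{0,(p₁−p₀)/p₁} ≤ PN ≤ min{1,(1−p₀)/p₁}.
  lower = (p₁ − p₀)/p₁ = 0.54767 / 0.78864 ≈ 0.6945
  upper = min{1, (1 − p₀)/p₁} = 0.75904 / 0.78864 ≈ 0.9625

0.694 ≤ PN ≤ 0.962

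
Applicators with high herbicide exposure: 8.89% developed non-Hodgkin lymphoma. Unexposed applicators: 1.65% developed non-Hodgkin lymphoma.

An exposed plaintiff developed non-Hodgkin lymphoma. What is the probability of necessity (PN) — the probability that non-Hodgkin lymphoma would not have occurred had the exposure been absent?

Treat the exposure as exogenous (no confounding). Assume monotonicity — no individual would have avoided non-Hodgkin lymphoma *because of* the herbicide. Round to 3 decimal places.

PN ≈ 0.814

p₁ = 0.0889, p₀ = 0.0165.
Under exogeneity and monotonicity, PN = (p₁ − p₀) / p₁.
PN = (0.0889 − 0.0165) / 0.0889 = 0.0724 / 0.0889 ≈ 0.8144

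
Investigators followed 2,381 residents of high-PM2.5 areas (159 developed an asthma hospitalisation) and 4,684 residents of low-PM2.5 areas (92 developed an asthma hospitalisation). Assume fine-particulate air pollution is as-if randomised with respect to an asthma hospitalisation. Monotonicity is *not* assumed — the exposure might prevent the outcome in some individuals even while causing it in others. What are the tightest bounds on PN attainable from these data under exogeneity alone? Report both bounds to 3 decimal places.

p₁ = P(outcome | exposed) = 159/2381 = 0.066779
p₀ = P(outcome | unexposed) = 92/4684 = 0.019641
Under exogeneity alone the bounds on PN are max{0,(p₁−p₀)/p₁} ≤ PN ≤ min{1,(1−p₀)/p₁}.
  lower = (p₁ − p₀)/p₁ = 0.047137 / 0.066779 ≈ 0.7059
  upper = min{1, (1 − p₀)/p₁} = 0.98036 / 0.066779 ≈ 14.6807 → capped at 1

0.706 ≤ PN ≤ 1.000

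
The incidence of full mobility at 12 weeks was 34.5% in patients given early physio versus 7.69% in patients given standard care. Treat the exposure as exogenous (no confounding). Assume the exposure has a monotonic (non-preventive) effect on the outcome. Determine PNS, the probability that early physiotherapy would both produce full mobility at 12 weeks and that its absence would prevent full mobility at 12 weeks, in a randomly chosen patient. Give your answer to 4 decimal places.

p₁ = 0.345, p₀ = 0.0769.
Under exogeneity and monotonicity, PNS = p₁ − p₀.
PNS = 0.345 − 0.0769 = 0.2681

PNS ≈ 0.2681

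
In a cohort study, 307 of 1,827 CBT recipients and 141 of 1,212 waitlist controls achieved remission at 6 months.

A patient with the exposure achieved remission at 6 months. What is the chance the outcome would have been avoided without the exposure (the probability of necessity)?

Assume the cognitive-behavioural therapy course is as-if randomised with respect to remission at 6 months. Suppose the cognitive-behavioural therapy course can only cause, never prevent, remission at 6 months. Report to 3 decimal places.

PN ≈ 0.308

p₁ = P(outcome | exposed) = 307/1827 = 0.16804
p₀ = P(outcome | unexposed) = 141/1212 = 0.11634
Under exogeneity and monotonicity, PN = (p₁ − p₀) / p₁.
PN = (0.16804 − 0.11634) / 0.16804 = 0.051698 / 0.16804 ≈ 0.3077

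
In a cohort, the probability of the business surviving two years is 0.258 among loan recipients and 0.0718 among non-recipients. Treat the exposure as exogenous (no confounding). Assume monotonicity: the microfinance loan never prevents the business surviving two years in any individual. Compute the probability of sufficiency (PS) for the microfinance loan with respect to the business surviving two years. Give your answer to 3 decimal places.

PS ≈ 0.201

Let p₁ = 0.258, p₀ = 0.0718.
Under exogeneity and monotonicity, PS = (p₁ − p₀) / (1 − p₀).
PS = (0.258 − 0.0718) / (1 − 0.0718) = 0.1862 / 0.9282 ≈ 0.2006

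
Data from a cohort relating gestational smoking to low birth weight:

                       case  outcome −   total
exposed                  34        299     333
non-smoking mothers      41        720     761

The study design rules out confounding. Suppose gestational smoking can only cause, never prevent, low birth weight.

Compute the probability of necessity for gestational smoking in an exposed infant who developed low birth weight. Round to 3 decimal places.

p₁ = P(outcome | exposed) = 34/333 = 0.1021
p₀ = P(outcome | unexposed) = 41/761 = 0.053876
Under exogeneity and monotonicity, PN = (p₁ − p₀)/p₁.
PN = (0.1021 − 0.053876) / 0.1021 ≈ 0.4723

PN ≈ 0.472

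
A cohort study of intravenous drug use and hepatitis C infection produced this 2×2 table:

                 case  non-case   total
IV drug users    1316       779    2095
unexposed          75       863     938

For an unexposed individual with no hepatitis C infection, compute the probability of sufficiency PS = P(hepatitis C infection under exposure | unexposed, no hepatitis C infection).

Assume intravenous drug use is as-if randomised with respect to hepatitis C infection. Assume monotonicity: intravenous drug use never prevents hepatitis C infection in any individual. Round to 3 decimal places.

p₁ = P(outcome | exposed) = 1316/2095 = 0.62816
p₀ = P(outcome | unexposed) = 75/938 = 0.079957
Under exogeneity and monotonicity, PS = (p₁ − p₀) / (1 − p₀).
PS = (0.62816 − 0.079957) / (1 − 0.079957) = 0.5482 / 0.92004 ≈ 0.5958

PS ≈ 0.596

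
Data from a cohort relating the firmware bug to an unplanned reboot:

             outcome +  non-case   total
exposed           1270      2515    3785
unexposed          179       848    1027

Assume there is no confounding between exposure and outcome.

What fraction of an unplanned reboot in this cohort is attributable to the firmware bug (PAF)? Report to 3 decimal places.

p₁ = P(outcome | exposed) = 1270/3785 = 0.33554
p₀ = P(outcome | unexposed) = 179/1027 = 0.17429
Exposure prevalence π = 3785/4812 = 0.78658; overall risk P(Y=1) = 0.30112.
Under exogeneity, PAF = [P(Y=1) − p₀]/P(Y=1).
PAF = (0.30112 − 0.17429) / 0.30112 ≈ 0.4212

PAF ≈ 0.421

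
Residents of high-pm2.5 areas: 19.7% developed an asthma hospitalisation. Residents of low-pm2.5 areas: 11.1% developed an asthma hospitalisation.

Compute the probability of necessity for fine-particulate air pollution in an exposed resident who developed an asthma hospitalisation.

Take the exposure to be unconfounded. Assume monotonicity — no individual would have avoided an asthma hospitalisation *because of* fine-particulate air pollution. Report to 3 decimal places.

PN ≈ 0.437

p₁ = 0.197, p₀ = 0.111.
Under exogeneity and monotonicity, PN = (p₁ − p₀) / p₁.
PN = (0.197 − 0.111) / 0.197 = 0.086 / 0.197 ≈ 0.4365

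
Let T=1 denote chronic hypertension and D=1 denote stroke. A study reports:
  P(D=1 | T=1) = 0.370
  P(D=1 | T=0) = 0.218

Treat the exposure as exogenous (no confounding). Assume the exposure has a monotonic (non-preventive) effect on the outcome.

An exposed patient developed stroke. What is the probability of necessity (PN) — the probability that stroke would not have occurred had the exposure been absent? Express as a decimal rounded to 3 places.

Let p₁ = 0.37, p₀ = 0.218.
Under exogeneity and monotonicity, PN = (p₁ − p₀) / p₁.
PN = (0.37 − 0.218) / 0.37 = 0.152 / 0.37 ≈ 0.4108

PN ≈ 0.411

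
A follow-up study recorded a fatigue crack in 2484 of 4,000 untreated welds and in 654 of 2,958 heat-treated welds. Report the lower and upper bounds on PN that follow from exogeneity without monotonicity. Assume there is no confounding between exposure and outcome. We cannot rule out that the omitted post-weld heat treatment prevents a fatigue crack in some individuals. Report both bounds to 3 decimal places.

p₁ = P(outcome | exposed) = 2484/4000 = 0.621
p₀ = P(outcome | unexposed) = 654/2958 = 0.2211
Under exogeneity alone the bounds on PN are max{0,(p₁−p₀)/p₁} ≤ PN ≤ min{1,(1−p₀)/p₁}.
  lower = (p₁ − p₀)/p₁ = 0.3999 / 0.621 ≈ 0.6440
  upper = min{1, (1 − p₀)/p₁} = 0.7789 / 0.621 ≈ 1.2543 → capped at 1

0.644 ≤ PN ≤ 1.000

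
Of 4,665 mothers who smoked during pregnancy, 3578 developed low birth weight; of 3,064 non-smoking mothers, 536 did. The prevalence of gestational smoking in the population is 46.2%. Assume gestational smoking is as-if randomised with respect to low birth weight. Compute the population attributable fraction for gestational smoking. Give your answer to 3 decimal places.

p₁ = P(outcome | exposed) = 3578/4665 = 0.76699
p₀ = P(outcome | unexposed) = 536/3064 = 0.17493
Overall risk P(Y=1) = π·p₁ + (1−π)·p₀ = 0.462×0.76699 + 0.538×0.17493 = 0.44846.
Under exogeneity, PAF = [P(Y=1) − p₀] / P(Y=1).
PAF = (0.44846 − 0.17493) / 0.44846 ≈ 0.6099

PAF ≈ 0.610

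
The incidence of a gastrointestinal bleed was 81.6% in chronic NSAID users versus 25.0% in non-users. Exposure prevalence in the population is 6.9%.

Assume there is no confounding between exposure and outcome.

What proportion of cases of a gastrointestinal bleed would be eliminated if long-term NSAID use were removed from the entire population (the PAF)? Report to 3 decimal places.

p₁ = 0.816, p₀ = 0.25.
Overall risk P(Y=1) = π·p₁ + (1−π)·p₀ = 0.069×0.816 + 0.931×0.25 = 0.28905.
Under exogeneity, PAF = [P(Y=1) − p₀] / P(Y=1).
PAF = (0.28905 − 0.25) / 0.28905 ≈ 0.1351

PAF ≈ 0.135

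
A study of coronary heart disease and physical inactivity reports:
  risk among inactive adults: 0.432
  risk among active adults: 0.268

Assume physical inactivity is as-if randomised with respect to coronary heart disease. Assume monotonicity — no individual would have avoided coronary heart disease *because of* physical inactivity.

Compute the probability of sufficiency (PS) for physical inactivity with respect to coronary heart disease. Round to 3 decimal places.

Let p₁ = 0.432, p₀ = 0.268.
Under exogeneity and monotonicity, PS = (p₁ − p₀) / (1 − p₀).
PS = (0.432 − 0.268) / (1 − 0.268) = 0.164 / 0.732 ≈ 0.2240

PS ≈ 0.224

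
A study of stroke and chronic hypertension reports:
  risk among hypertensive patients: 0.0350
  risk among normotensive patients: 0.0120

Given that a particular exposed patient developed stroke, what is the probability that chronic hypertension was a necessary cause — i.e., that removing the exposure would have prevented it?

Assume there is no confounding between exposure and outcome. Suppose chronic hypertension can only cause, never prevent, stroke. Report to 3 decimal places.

PN ≈ 0.657

Let p₁ = 0.035, p₀ = 0.012.
Under exogeneity and monotonicity, PN = (p₁ − p₀) / p₁.
PN = (0.035 − 0.012) / 0.035 = 0.023 / 0.035 ≈ 0.6571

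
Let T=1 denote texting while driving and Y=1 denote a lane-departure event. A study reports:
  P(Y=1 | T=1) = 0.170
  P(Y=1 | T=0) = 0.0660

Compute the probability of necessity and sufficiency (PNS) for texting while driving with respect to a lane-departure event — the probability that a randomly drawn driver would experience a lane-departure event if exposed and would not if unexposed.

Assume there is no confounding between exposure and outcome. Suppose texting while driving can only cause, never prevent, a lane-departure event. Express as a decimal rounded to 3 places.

PNS ≈ 0.104

Let p₁ = 0.17, p₀ = 0.066.
Under exogeneity and monotonicity, PNS = p₁ − p₀.
PNS = 0.17 − 0.066 = 0.104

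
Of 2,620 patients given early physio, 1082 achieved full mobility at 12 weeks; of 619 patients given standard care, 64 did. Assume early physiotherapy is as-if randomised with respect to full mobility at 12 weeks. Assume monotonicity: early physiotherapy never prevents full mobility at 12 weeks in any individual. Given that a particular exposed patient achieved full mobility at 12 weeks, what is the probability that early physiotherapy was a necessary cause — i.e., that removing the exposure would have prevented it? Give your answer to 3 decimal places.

p₁ = P(outcome | exposed) = 1082/2620 = 0.41298
p₀ = P(outcome | unexposed) = 64/619 = 0.10339
Under exogeneity and monotonicity, PN = (p₁ − p₀) / p₁.
PN = (0.41298 − 0.10339) / 0.41298 = 0.30958 / 0.41298 ≈ 0.7496

PN ≈ 0.750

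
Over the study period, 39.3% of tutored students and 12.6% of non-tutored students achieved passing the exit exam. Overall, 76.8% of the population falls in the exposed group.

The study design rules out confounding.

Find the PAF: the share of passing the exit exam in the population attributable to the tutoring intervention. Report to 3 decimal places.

PAF ≈ 0.619

p₁ = 0.393, p₀ = 0.126.
Overall risk P(Y=1) = π·p₁ + (1−π)·p₀ = 0.768×0.393 + 0.232×0.126 = 0.33106.
Under exogeneity, PAF = [P(Y=1) − p₀] / P(Y=1).
PAF = (0.33106 − 0.126) / 0.33106 ≈ 0.6194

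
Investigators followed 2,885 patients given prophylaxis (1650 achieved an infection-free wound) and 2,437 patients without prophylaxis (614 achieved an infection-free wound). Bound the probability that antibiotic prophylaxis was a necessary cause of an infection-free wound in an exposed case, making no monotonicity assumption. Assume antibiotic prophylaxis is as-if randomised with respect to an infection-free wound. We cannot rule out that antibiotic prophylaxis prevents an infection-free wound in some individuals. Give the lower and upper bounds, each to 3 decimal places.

p₁ = P(outcome | exposed) = 1650/2885 = 0.57192
p₀ = P(outcome | unexposed) = 614/2437 = 0.25195
Under exogeneity alone the bounds on PN are max{0,(p₁−p₀)/p₁} ≤ PN ≤ min{1,(1−p₀)/p₁}.
  lower = (p₁ − p₀)/p₁ = 0.31997 / 0.57192 ≈ 0.5595
  upper = min{1, (1 − p₀)/p₁} = 0.74805 / 0.57192 ≈ 1.3080 → capped at 1

0.559 ≤ PN ≤ 1.000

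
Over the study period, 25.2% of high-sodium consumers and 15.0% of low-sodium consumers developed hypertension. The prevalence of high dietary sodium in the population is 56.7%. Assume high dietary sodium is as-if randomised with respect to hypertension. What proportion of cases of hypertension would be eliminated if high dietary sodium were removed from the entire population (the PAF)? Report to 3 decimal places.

PAF ≈ 0.278

p₁ = 0.252, p₀ = 0.15.
Overall risk P(Y=1) = π·p₁ + (1−π)·p₀ = 0.567×0.252 + 0.433×0.15 = 0.20783.
Under exogeneity, PAF = [P(Y=1) − p₀] / P(Y=1).
PAF = (0.20783 − 0.15) / 0.20783 ≈ 0.2783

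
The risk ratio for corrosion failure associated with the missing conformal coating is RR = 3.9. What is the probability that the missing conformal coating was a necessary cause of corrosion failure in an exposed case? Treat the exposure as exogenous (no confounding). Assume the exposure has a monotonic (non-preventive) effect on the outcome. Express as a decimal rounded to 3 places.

Under exogeneity and monotonicity, PN = (RR − 1) / RR = 1 − 1/RR.
PN = (3.9 − 1) / 3.9 = 2.9 / 3.9 ≈ 0.7436

PN ≈ 0.744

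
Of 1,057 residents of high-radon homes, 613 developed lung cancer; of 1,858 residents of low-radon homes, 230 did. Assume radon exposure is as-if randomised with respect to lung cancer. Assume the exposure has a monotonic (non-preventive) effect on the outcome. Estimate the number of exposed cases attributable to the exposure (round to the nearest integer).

p₁ = P(outcome | exposed) = 613/1057 = 0.57994
p₀ = P(outcome | unexposed) = 230/1858 = 0.12379
PN = (p₁ − p₀)/p₁ = (0.57994 − 0.12379) / 0.57994 ≈ 0.78655.
Attributable cases ≈ PN × (exposed cases) = 0.78655 × 613 ≈ 482.16.

about 482 cases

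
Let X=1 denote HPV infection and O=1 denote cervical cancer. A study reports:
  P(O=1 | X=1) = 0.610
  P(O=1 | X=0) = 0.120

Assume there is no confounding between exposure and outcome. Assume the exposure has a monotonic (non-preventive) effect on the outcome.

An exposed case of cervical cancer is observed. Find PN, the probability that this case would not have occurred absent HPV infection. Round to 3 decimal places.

Let p₁ = 0.61, p₀ = 0.12.
Under exogeneity and monotonicity, PN = (p₁ − p₀) / p₁.
PN = (0.61 − 0.12) / 0.61 = 0.49 / 0.61 ≈ 0.8033

PN ≈ 0.803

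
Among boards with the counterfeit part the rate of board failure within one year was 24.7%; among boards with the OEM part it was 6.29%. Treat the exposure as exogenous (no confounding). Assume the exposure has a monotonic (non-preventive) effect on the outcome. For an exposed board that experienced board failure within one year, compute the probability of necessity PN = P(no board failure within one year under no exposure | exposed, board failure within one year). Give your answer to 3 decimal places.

p₁ = 0.247, p₀ = 0.0629.
Under exogeneity and monotonicity, PN = (p₁ − p₀) / p₁.
PN = (0.247 − 0.0629) / 0.247 = 0.1841 / 0.247 ≈ 0.7453

PN ≈ 0.745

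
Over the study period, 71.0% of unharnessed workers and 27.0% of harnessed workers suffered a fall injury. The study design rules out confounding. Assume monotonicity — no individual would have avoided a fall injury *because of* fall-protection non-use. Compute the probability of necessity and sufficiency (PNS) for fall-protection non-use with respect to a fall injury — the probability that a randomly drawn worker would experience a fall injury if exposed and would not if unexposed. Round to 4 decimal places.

PNS ≈ 0.4400

p₁ = 0.71, p₀ = 0.27.
Under exogeneity and monotonicity, PNS = p₁ − p₀.
PNS = 0.71 − 0.27 = 0.44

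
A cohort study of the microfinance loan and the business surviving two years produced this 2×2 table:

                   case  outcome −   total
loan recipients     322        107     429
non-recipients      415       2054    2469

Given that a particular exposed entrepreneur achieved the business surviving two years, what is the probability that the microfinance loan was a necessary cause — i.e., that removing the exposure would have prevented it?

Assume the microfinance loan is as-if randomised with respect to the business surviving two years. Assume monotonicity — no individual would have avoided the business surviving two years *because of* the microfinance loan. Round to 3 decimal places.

PN ≈ 0.776

p₁ = P(outcome | exposed) = 322/429 = 0.75058
p₀ = P(outcome | unexposed) = 415/2469 = 0.16808
Under exogeneity and monotonicity, PN = (p₁ − p₀)/p₁.
PN = (0.75058 − 0.16808) / 0.75058 ≈ 0.7761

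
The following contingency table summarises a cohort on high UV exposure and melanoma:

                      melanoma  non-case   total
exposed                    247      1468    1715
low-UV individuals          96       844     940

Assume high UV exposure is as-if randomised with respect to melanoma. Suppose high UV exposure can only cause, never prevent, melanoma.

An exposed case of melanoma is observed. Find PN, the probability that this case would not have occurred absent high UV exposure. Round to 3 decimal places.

PN ≈ 0.291

p₁ = P(outcome | exposed) = 247/1715 = 0.14402
p₀ = P(outcome | unexposed) = 96/940 = 0.10213
Under exogeneity and monotonicity, PN = (p₁ − p₀) / p₁.
PN = (0.14402 − 0.10213) / 0.14402 = 0.041896 / 0.14402 ≈ 0.2909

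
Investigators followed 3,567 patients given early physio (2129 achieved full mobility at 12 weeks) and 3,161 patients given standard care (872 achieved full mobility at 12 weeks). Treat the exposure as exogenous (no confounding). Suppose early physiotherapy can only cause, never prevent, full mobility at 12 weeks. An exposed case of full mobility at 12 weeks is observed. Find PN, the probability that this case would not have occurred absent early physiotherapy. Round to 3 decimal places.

PN ≈ 0.538

p₁ = P(outcome | exposed) = 2129/3567 = 0.59686
p₀ = P(outcome | unexposed) = 872/3161 = 0.27586
Under exogeneity and monotonicity, PN = (p₁ − p₀) / p₁.
PN = (0.59686 − 0.27586) / 0.59686 = 0.321 / 0.59686 ≈ 0.5378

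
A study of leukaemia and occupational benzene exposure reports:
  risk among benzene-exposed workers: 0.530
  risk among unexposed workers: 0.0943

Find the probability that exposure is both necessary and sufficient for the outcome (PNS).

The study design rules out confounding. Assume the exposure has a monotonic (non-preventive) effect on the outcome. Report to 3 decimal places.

Let p₁ = 0.53, p₀ = 0.0943.
Under exogeneity and monotonicity, PNS = p₁ − p₀.
PNS = 0.53 − 0.0943 = 0.4357

PNS ≈ 0.436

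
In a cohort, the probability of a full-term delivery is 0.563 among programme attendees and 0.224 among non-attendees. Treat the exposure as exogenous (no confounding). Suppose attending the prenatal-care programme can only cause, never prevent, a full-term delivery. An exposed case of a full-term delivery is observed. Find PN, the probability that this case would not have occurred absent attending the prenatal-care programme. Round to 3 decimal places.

PN ≈ 0.602

Let p₁ = 0.563, p₀ = 0.224.
Under exogeneity and monotonicity, PN = (p₁ − p₀) / p₁.
PN = (0.563 − 0.224) / 0.563 = 0.339 / 0.563 ≈ 0.6021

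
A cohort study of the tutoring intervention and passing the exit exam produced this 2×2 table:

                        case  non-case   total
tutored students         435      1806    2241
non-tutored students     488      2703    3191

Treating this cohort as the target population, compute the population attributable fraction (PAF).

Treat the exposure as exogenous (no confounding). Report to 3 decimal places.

p₁ = P(outcome | exposed) = 435/2241 = 0.19411
p₀ = P(outcome | unexposed) = 488/3191 = 0.15293
Exposure prevalence π = 2241/5432 = 0.41256; overall risk P(Y=1) = 0.16992.
Under exogeneity, PAF = [P(Y=1) − p₀]/P(Y=1).
PAF = (0.16992 − 0.15293) / 0.16992 ≈ 0.1000

PAF ≈ 0.100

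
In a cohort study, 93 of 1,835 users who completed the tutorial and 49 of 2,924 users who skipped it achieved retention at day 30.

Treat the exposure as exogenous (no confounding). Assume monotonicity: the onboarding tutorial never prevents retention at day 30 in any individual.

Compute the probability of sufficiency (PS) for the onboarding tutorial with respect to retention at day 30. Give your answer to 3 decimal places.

p₁ = P(outcome | exposed) = 93/1835 = 0.050681
p₀ = P(outcome | unexposed) = 49/2924 = 0.016758
Under exogeneity and monotonicity, PS = (p₁ − p₀) / (1 − p₀).
PS = (0.050681 − 0.016758) / (1 − 0.016758) = 0.033923 / 0.98324 ≈ 0.0345

PS ≈ 0.035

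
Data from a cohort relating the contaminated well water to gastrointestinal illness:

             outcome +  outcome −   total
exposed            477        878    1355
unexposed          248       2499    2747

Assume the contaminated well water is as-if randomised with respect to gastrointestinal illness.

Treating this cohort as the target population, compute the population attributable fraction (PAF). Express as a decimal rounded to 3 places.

p₁ = P(outcome | exposed) = 477/1355 = 0.35203
p₀ = P(outcome | unexposed) = 248/2747 = 0.09028
Exposure prevalence π = 1355/4102 = 0.33033; overall risk P(Y=1) = 0.17674.
Under exogeneity, PAF = [P(Y=1) − p₀]/P(Y=1).
PAF = (0.17674 − 0.09028) / 0.17674 ≈ 0.4892

PAF ≈ 0.489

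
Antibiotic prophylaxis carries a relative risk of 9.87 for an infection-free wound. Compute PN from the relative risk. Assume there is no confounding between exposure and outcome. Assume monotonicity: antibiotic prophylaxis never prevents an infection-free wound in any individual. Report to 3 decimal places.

PN ≈ 0.899

Under exogeneity and monotonicity, PN = (RR − 1) / RR = 1 − 1/RR.
PN = (9.87 − 1) / 9.87 = 8.87 / 9.87 ≈ 0.8987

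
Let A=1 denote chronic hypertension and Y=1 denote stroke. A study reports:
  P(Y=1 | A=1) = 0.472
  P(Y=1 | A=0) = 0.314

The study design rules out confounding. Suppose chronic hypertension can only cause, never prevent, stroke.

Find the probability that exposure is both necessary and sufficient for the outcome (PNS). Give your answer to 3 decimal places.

Let p₁ = 0.472, p₀ = 0.314.
Under exogeneity and monotonicity, PNS = p₁ − p₀.
PNS = 0.472 − 0.314 = 0.158

PNS ≈ 0.158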